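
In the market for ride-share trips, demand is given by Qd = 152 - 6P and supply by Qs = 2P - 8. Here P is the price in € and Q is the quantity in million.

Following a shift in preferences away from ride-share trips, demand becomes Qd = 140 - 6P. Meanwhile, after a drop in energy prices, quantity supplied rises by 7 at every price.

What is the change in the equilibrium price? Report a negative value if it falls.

Initially, 152 - 6P = 2P - 8, so 160 = 8P and P = 20, Q = 32.
With the change applied: demand Qd = 140 - 6P, supply Qs = 2P - 1.
Clearing the new market: 140 - 6P = 2P - 1, so P = 17.625 and Q = 34.25.
ΔP = 17.625 − 20 = -2.375.

-2.375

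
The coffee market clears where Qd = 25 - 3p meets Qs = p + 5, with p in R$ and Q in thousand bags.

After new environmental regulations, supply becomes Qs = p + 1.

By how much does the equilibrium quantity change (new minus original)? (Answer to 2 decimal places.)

-3.00

Before the shock: 25 - 3p = p + 5 ⇒ 20 = 4p ⇒ p = 5, Q = 10.
After the shift, demand is Qd = 25 - 3p and supply is Qs = p + 1.
Setting them equal: 25 - 3p = p + 1 → 24 = 4p, so p = 6 and Q = 7.
ΔQ = 7 − 10 = -3.00.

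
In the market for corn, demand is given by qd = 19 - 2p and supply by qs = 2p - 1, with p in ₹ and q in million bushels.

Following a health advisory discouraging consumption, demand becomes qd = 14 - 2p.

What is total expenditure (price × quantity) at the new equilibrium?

Solve the original market: 19 - 2p = 2p - 1, hence p = 5 and q = 9.
After the shift, demand is qd = 14 - 2p and supply is qs = 2p - 1.
New equilibrium: 14 - 2p = 2p - 1 ⇒ 15 = 4p ⇒ p = 3.75, q = 6.5.
New expenditure = 3.75 × 6.5 = 24.375.

24.375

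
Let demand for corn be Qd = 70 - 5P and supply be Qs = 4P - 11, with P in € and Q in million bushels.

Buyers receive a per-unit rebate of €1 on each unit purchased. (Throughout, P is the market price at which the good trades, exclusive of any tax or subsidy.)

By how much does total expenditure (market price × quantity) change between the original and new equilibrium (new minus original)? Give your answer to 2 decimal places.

+35.12

Initially, 70 - 5P = 4P - 11, so 81 = 9P and P = 9, Q = 25.
Since buyers' out-of-pocket price is the market price minus the rebate, the effective demand curve becomes Qd = 75 - 5P.
Setting them equal: 75 - 5P = 4P - 11 → 86 = 9P, so P = 86/9 ≈ 9.5556 and Q = 245/9 ≈ 27.2222.
Expenditure moves from 9×25 = 225 to 9.5556×27.2222 = 260.1235; change = +35.12.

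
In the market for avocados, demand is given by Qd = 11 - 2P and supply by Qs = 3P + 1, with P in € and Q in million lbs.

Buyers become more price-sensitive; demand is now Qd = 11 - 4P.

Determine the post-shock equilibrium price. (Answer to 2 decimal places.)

1.43

Solve the original market: 11 - 2P = 3P + 1, hence P = 2 and Q = 7.
The shock moves the curves to Qd = 11 - 4P and Qs = 3P + 1.
Setting them equal: 11 - 4P = 3P + 1 → 10 = 7P, so P = 10/7 ≈ 1.4286 and Q = 37/7 ≈ 5.2857.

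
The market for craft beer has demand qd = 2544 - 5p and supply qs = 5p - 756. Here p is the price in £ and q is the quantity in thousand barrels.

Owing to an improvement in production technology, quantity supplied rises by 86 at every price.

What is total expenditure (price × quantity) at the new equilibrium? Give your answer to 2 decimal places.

301151.80

Solve the original market: 2544 - 5p = 5p - 756, hence p = 330 and q = 894.
The new curves are qd = 2544 - 5p (demand) and qs = 5p - 670 (supply).
Equate the new curves: 2544 - 5p = 5p - 670, giving 3214 = 10p, p = 321.4, q = 937.
New expenditure = 321.4 × 937 = 301151.80.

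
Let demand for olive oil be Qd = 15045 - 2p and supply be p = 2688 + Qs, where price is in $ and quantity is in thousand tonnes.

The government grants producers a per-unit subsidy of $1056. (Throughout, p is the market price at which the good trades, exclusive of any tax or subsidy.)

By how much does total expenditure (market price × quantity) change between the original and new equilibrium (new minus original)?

+2779040

Original equilibrium: 15045 - 2p = p - 2688 gives 17733 = 3p, so p = 5911 and Q = 3223.
Since sellers receive the price plus the subsidy, the effective supply curve becomes Qs = p - 1632.
Clearing the new market: 15045 - 2p = p - 1632, so p = 5559 and Q = 3927.
Expenditure moves from 5911×3223 = 19051153 to 5559×3927 = 21830193; change = +2779040.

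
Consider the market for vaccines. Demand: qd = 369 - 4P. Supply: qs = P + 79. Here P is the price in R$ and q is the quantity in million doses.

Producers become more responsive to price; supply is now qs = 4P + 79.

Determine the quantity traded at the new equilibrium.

224

Before the shock: 369 - 4P = P + 79 ⇒ 290 = 5P ⇒ P = 58, q = 137.
The new curves are qd = 369 - 4P (demand) and qs = 4P + 79 (supply).
Clearing the new market: 369 - 4P = 4P + 79, so P = 36.25 and q = 224.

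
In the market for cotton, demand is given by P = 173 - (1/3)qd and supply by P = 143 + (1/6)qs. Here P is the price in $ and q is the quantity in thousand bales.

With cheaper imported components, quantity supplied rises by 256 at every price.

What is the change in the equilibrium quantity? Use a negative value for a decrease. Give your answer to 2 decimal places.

Initially, 519 - 3P = 6P - 858, so 1377 = 9P and P = 153, q = 60.
After the shift, demand is qd = 519 - 3P and supply is qs = 6P - 602.
Equate the new curves: 519 - 3P = 6P - 602, giving 1121 = 9P, P = 1121/9 ≈ 124.5556, q = 436/3 ≈ 145.3333.
Δq = 145.3333 − 60 = +85.33.

+85.33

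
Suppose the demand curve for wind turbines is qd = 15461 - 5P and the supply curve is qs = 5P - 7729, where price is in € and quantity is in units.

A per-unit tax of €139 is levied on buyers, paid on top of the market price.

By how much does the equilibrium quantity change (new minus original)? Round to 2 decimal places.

-347.50

Initially, 15461 - 5P = 5P - 7729, so 23190 = 10P and P = 2319, q = 3866.
Since buyers pay the price plus the tax, the effective demand curve becomes qd = 14766 - 5P.
Clearing the new market: 14766 - 5P = 5P - 7729, so P = 2249.5 and q = 3518.5.
Δq = 3518.5 − 3866 = -347.50.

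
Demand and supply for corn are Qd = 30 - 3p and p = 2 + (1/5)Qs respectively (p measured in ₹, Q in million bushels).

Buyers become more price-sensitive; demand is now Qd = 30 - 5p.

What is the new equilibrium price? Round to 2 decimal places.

4.00

Initially, 30 - 3p = 5p - 10, so 40 = 8p and p = 5, Q = 15.
The shock moves the curves to Qd = 30 - 5p and Qs = 5p - 10.
Clearing the new market: 30 - 5p = 5p - 10, so p = 4 and Q = 10.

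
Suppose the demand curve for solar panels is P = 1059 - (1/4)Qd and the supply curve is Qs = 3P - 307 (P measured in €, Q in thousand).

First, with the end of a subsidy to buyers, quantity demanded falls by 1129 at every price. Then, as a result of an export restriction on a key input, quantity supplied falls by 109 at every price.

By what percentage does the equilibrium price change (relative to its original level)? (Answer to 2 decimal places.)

-22.45

Original equilibrium: 4236 - 4P = 3P - 307 gives 4543 = 7P, so P = 649 and Q = 1640.
The new curves are Qd = 3107 - 4P (demand) and Qs = 3P - 416 (supply).
Setting them equal: 3107 - 4P = 3P - 416 → 3523 = 7P, so P = 3523/7 ≈ 503.2857 and Q = 7657/7 ≈ 1093.8571.
%ΔP = (503.2857 − 649) / 649 × 100 = -22.45%.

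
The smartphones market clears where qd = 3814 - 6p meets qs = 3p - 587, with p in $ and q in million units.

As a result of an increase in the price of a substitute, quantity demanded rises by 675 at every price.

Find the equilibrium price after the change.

564

Original equilibrium: 3814 - 6p = 3p - 587 gives 4401 = 9p, so p = 489 and q = 880.
The new curves are qd = 4489 - 6p (demand) and qs = 3p - 587 (supply).
New equilibrium: 4489 - 6p = 3p - 587 ⇒ 5076 = 9p ⇒ p = 564, q = 1105.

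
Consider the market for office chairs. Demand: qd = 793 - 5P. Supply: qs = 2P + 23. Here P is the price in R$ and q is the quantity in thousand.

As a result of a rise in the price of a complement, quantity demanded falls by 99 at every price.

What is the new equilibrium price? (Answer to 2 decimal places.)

95.86

Initially, 793 - 5P = 2P + 23, so 770 = 7P and P = 110, q = 243.
The shock moves the curves to qd = 694 - 5P and qs = 2P + 23.
New equilibrium: 694 - 5P = 2P + 23 ⇒ 671 = 7P ⇒ P = 671/7 ≈ 95.8571, q = 1503/7 ≈ 214.7143.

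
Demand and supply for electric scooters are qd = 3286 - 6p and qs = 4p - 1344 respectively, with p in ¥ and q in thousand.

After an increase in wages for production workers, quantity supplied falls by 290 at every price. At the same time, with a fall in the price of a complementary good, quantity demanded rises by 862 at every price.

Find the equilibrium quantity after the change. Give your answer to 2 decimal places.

678.80

Before the shock: 3286 - 6p = 4p - 1344 ⇒ 4630 = 10p ⇒ p = 463, q = 508.
The new curves are qd = 4148 - 6p (demand) and qs = 4p - 1634 (supply).
Setting them equal: 4148 - 6p = 4p - 1634 → 5782 = 10p, so p = 578.2 and q = 678.8.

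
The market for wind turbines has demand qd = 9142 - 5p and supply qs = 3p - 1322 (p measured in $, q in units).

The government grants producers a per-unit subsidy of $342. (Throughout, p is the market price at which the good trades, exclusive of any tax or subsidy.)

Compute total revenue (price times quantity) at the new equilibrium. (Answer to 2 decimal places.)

3826224.19

Solve the original market: 9142 - 5p = 3p - 1322, hence p = 1308 and q = 2602.
Since sellers receive the price plus the subsidy, the effective supply curve becomes qs = 3p - 296.
Setting them equal: 9142 - 5p = 3p - 296 → 9438 = 8p, so p = 1179.75 and q = 3243.25.
New expenditure = 1179.75 × 3243.25 = 3826224.19.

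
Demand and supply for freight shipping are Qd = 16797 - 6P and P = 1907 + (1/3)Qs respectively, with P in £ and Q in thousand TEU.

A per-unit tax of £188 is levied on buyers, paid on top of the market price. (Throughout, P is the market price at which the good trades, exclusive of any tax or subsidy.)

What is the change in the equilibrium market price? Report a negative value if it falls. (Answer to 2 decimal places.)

Before the shock: 16797 - 6P = 3P - 5721 ⇒ 22518 = 9P ⇒ P = 2502, Q = 1785.
Since buyers pay the price plus the tax, the effective demand curve becomes Qd = 15669 - 6P.
New equilibrium: 15669 - 6P = 3P - 5721 ⇒ 21390 = 9P ⇒ P = 7130/3 ≈ 2376.6667, Q = 1409.
ΔP = 2376.6667 − 2502 = -125.33.

-125.33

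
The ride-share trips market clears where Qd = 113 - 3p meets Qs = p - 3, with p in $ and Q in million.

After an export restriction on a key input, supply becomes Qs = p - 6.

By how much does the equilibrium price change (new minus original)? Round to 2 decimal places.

Initially, 113 - 3p = p - 3, so 116 = 4p and p = 29, Q = 26.
With the change applied: demand Qd = 113 - 3p, supply Qs = p - 6.
New equilibrium: 113 - 3p = p - 6 ⇒ 119 = 4p ⇒ p = 29.75, Q = 23.75.
Δp = 29.75 − 29 = +0.75.

+0.75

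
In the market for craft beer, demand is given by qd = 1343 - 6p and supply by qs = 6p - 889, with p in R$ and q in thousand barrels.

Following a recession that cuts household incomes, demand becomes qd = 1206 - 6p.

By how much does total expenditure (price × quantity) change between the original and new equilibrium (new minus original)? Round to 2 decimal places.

Original equilibrium: 1343 - 6p = 6p - 889 gives 2232 = 12p, so p = 186 and q = 227.
After the shift, demand is qd = 1206 - 6p and supply is qs = 6p - 889.
Setting them equal: 1206 - 6p = 6p - 889 → 2095 = 12p, so p = 2095/12 ≈ 174.5833 and q = 158.5.
Expenditure moves from 186×227 = 42222 to 174.5833×158.5 = 27671.4583; change = -14550.54.

-14550.54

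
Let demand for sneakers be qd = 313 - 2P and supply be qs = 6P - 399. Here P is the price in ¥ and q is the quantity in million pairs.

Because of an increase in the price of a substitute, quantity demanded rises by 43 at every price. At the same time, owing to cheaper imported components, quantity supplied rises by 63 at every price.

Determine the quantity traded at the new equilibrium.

183

Solve the original market: 313 - 2P = 6P - 399, hence P = 89 and q = 135.
The shock moves the curves to qd = 356 - 2P and qs = 6P - 336.
New equilibrium: 356 - 2P = 6P - 336 ⇒ 692 = 8P ⇒ P = 86.5, q = 183.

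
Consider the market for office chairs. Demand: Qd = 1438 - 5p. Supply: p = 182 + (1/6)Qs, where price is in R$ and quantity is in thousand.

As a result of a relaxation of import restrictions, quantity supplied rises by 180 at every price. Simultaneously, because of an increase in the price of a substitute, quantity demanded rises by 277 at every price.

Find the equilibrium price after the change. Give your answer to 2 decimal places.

Before the shock: 1438 - 5p = 6p - 1092 ⇒ 2530 = 11p ⇒ p = 230, Q = 288.
The shock moves the curves to Qd = 1715 - 5p and Qs = 6p - 912.
Clearing the new market: 1715 - 5p = 6p - 912, so p = 2627/11 ≈ 238.8182 and Q = 5730/11 ≈ 520.9091.

238.82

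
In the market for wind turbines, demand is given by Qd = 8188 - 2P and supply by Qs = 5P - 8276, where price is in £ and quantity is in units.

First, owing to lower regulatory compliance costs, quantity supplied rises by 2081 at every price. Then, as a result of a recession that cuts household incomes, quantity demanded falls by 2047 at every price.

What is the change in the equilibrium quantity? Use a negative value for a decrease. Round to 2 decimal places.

-867.57

Solve the original market: 8188 - 2P = 5P - 8276, hence P = 2352 and Q = 3484.
The new curves are Qd = 6141 - 2P (demand) and Qs = 5P - 6195 (supply).
Equate the new curves: 6141 - 2P = 5P - 6195, giving 12336 = 7P, P = 12336/7 ≈ 1762.2857, Q = 18315/7 ≈ 2616.4286.
ΔQ = 2616.4286 − 3484 = -867.57.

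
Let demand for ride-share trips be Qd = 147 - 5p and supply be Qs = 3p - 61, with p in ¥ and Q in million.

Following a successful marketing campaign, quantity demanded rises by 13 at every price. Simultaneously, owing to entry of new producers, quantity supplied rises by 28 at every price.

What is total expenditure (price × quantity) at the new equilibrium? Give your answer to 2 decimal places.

949.92

Original equilibrium: 147 - 5p = 3p - 61 gives 208 = 8p, so p = 26 and Q = 17.
The shock moves the curves to Qd = 160 - 5p and Qs = 3p - 33.
New equilibrium: 160 - 5p = 3p - 33 ⇒ 193 = 8p ⇒ p = 24.125, Q = 39.375.
New expenditure = 24.125 × 39.375 = 949.92.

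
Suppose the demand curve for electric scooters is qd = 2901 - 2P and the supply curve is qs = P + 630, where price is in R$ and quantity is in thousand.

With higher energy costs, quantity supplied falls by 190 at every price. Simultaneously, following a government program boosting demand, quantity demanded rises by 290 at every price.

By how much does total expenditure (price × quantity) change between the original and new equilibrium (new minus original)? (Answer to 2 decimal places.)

Before the shock: 2901 - 2P = P + 630 ⇒ 2271 = 3P ⇒ P = 757, q = 1387.
The new curves are qd = 3191 - 2P (demand) and qs = P + 440 (supply).
Clearing the new market: 3191 - 2P = P + 440, so P = 917 and q = 1357.
Expenditure moves from 757×1387 = 1049959 to 917×1357 = 1244369; change = +194410.00.

+194410.00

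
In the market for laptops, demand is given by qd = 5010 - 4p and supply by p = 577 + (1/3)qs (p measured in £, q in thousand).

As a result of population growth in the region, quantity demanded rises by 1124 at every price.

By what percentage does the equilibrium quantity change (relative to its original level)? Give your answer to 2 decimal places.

Solve the original market: 5010 - 4p = 3p - 1731, hence p = 963 and q = 1158.
The shock moves the curves to qd = 6134 - 4p and qs = 3p - 1731.
Clearing the new market: 6134 - 4p = 3p - 1731, so p = 7865/7 ≈ 1123.5714 and q = 11478/7 ≈ 1639.7143.
%Δq = (1639.7143 − 1158) / 1158 × 100 = +41.60%.

+41.60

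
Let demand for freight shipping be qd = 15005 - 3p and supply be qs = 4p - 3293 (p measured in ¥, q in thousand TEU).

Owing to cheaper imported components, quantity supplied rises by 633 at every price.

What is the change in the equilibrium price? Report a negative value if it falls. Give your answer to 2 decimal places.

-90.43

Original equilibrium: 15005 - 3p = 4p - 3293 gives 18298 = 7p, so p = 2614 and q = 7163.
The new curves are qd = 15005 - 3p (demand) and qs = 4p - 2660 (supply).
Clearing the new market: 15005 - 3p = 4p - 2660, so p = 17665/7 ≈ 2523.5714 and q = 52040/7 ≈ 7434.2857.
Δp = 2523.5714 − 2614 = -90.43.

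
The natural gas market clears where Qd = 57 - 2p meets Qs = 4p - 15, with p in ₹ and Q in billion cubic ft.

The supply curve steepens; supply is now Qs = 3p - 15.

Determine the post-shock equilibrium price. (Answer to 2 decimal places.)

Initially, 57 - 2p = 4p - 15, so 72 = 6p and p = 12, Q = 33.
After the shift, demand is Qd = 57 - 2p and supply is Qs = 3p - 15.
Clearing the new market: 57 - 2p = 3p - 15, so p = 14.4 and Q = 28.2.

14.40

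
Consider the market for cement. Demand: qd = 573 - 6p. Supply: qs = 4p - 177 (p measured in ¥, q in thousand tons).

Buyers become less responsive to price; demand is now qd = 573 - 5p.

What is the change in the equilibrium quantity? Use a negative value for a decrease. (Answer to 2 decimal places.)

+33.33

Original equilibrium: 573 - 6p = 4p - 177 gives 750 = 10p, so p = 75 and q = 123.
The new curves are qd = 573 - 5p (demand) and qs = 4p - 177 (supply).
New equilibrium: 573 - 5p = 4p - 177 ⇒ 750 = 9p ⇒ p = 250/3 ≈ 83.3333, q = 469/3 ≈ 156.3333.
Δq = 156.3333 − 123 = +33.33.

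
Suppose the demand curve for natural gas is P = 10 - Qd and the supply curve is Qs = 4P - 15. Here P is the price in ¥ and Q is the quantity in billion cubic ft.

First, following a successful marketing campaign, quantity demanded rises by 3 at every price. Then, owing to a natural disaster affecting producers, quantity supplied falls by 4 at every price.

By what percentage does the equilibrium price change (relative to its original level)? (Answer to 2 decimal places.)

+28.00

Original equilibrium: 10 - P = 4P - 15 gives 25 = 5P, so P = 5 and Q = 5.
With the change applied: demand Qd = 13 - P, supply Qs = 4P - 19.
Equate the new curves: 13 - P = 4P - 19, giving 32 = 5P, P = 6.4, Q = 6.6.
%ΔP = (6.4 − 5) / 5 × 100 = +28.00%.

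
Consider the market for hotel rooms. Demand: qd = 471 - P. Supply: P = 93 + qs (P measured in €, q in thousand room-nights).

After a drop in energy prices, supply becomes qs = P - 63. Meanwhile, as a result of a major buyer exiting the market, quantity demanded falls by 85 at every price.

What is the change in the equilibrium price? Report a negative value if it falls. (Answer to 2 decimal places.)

Before the shock: 471 - P = P - 93 ⇒ 564 = 2P ⇒ P = 282, q = 189.
The shock moves the curves to qd = 386 - P and qs = P - 63.
New equilibrium: 386 - P = P - 63 ⇒ 449 = 2P ⇒ P = 224.5, q = 161.5.
ΔP = 224.5 − 282 = -57.50.

-57.50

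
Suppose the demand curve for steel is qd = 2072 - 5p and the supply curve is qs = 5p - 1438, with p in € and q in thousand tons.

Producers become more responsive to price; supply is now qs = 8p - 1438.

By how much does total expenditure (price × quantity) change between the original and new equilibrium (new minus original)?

Solve the original market: 2072 - 5p = 5p - 1438, hence p = 351 and q = 317.
With the change applied: demand qd = 2072 - 5p, supply qs = 8p - 1438.
New equilibrium: 2072 - 5p = 8p - 1438 ⇒ 3510 = 13p ⇒ p = 270, q = 722.
Expenditure moves from 351×317 = 111267 to 270×722 = 194940; change = +83673.

+83673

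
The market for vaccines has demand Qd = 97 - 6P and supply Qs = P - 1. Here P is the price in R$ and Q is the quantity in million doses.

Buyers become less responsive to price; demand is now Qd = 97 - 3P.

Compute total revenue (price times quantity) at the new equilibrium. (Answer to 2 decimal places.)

Original equilibrium: 97 - 6P = P - 1 gives 98 = 7P, so P = 14 and Q = 13.
After the shift, demand is Qd = 97 - 3P and supply is Qs = P - 1.
Setting them equal: 97 - 3P = P - 1 → 98 = 4P, so P = 24.5 and Q = 23.5.
New expenditure = 24.5 × 23.5 = 575.75.

575.75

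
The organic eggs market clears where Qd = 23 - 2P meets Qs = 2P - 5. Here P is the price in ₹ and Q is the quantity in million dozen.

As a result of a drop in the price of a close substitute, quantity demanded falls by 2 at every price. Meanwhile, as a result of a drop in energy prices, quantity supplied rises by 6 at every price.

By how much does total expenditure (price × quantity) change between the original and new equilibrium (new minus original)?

-8

Original equilibrium: 23 - 2P = 2P - 5 gives 28 = 4P, so P = 7 and Q = 9.
The shock moves the curves to Qd = 21 - 2P and Qs = 2P + 1.
Setting them equal: 21 - 2P = 2P + 1 → 20 = 4P, so P = 5 and Q = 11.
Expenditure moves from 7×9 = 63 to 5×11 = 55; change = -8.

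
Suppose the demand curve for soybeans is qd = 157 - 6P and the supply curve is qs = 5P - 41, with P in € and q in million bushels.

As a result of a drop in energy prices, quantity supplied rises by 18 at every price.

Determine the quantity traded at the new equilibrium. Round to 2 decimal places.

Initially, 157 - 6P = 5P - 41, so 198 = 11P and P = 18, q = 49.
With the change applied: demand qd = 157 - 6P, supply qs = 5P - 23.
Clearing the new market: 157 - 6P = 5P - 23, so P = 180/11 ≈ 16.3636 and q = 647/11 ≈ 58.8182.

58.82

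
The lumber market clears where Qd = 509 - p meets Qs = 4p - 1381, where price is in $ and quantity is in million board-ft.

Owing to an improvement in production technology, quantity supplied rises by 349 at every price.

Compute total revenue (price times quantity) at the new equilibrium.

Solve the original market: 509 - p = 4p - 1381, hence p = 378 and Q = 131.
After the shift, demand is Qd = 509 - p and supply is Qs = 4p - 1032.
Setting them equal: 509 - p = 4p - 1032 → 1541 = 5p, so p = 308.2 and Q = 200.8.
New expenditure = 308.2 × 200.8 = 61886.56.

61886.56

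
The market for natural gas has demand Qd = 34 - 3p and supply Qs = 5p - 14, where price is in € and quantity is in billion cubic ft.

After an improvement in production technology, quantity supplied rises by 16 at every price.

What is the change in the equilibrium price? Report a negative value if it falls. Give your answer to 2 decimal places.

-2.00

Before the shock: 34 - 3p = 5p - 14 ⇒ 48 = 8p ⇒ p = 6, Q = 16.
After the shift, demand is Qd = 34 - 3p and supply is Qs = 5p + 2.
Equate the new curves: 34 - 3p = 5p + 2, giving 32 = 8p, p = 4, Q = 22.
Δp = 4 − 6 = -2.00.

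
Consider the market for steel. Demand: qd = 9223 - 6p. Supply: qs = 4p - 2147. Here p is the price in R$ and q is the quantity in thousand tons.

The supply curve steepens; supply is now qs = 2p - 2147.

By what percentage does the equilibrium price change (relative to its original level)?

Initially, 9223 - 6p = 4p - 2147, so 11370 = 10p and p = 1137, q = 2401.
The shock moves the curves to qd = 9223 - 6p and qs = 2p - 2147.
New equilibrium: 9223 - 6p = 2p - 2147 ⇒ 11370 = 8p ⇒ p = 1421.25, q = 695.5.
%Δp = (1421.25 − 1137) / 1137 × 100 = +25%.

+25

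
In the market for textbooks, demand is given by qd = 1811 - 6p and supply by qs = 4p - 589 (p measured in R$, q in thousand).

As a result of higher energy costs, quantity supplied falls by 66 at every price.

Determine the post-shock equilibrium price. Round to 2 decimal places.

Initially, 1811 - 6p = 4p - 589, so 2400 = 10p and p = 240, q = 371.
The new curves are qd = 1811 - 6p (demand) and qs = 4p - 655 (supply).
Equate the new curves: 1811 - 6p = 4p - 655, giving 2466 = 10p, p = 246.6, q = 331.4.

246.60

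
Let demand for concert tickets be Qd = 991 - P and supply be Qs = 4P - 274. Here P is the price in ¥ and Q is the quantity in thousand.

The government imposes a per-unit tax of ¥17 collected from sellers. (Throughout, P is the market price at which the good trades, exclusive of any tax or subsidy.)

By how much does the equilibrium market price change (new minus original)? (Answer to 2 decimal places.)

Initially, 991 - P = 4P - 274, so 1265 = 5P and P = 253, Q = 738.
Since sellers keep the price net of the tax, the effective supply curve becomes Qs = 4P - 342.
Clearing the new market: 991 - P = 4P - 342, so P = 266.6 and Q = 724.4.
ΔP = 266.6 − 253 = +13.60.

+13.60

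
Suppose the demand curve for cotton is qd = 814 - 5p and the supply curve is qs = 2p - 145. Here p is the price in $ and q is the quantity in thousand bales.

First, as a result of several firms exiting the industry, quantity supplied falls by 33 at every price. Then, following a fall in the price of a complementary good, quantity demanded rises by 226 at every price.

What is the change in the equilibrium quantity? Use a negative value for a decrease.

Original equilibrium: 814 - 5p = 2p - 145 gives 959 = 7p, so p = 137 and q = 129.
After the shift, demand is qd = 1040 - 5p and supply is qs = 2p - 178.
New equilibrium: 1040 - 5p = 2p - 178 ⇒ 1218 = 7p ⇒ p = 174, q = 170.
Δq = 170 − 129 = +41.

+41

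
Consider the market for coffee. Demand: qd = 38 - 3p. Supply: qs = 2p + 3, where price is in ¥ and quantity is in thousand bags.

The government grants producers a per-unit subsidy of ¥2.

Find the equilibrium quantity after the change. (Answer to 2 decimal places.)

19.40

Original equilibrium: 38 - 3p = 2p + 3 gives 35 = 5p, so p = 7 and q = 17.
Since sellers receive the price plus the subsidy, the effective supply curve becomes qs = 2p + 7.
Equate the new curves: 38 - 3p = 2p + 7, giving 31 = 5p, p = 6.2, q = 19.4.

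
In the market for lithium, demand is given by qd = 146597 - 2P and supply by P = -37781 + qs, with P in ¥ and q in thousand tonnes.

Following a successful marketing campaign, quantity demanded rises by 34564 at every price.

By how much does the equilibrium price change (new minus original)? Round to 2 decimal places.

+11521.33

Before the shock: 146597 - 2P = P + 37781 ⇒ 108816 = 3P ⇒ P = 36272, q = 74053.
The shock moves the curves to qd = 181161 - 2P and qs = P + 37781.
New equilibrium: 181161 - 2P = P + 37781 ⇒ 143380 = 3P ⇒ P = 143380/3 ≈ 47793.3333, q = 256723/3 ≈ 85574.3333.
ΔP = 47793.3333 − 36272 = +11521.33.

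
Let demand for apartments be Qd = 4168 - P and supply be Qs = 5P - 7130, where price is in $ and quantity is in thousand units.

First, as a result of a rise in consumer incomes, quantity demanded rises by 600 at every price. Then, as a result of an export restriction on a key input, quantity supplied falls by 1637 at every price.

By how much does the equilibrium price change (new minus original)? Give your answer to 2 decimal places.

Solve the original market: 4168 - P = 5P - 7130, hence P = 1883 and Q = 2285.
After the shift, demand is Qd = 4768 - P and supply is Qs = 5P - 8767.
New equilibrium: 4768 - P = 5P - 8767 ⇒ 13535 = 6P ⇒ P = 13535/6 ≈ 2255.8333, Q = 15073/6 ≈ 2512.1667.
ΔP = 2255.8333 − 1883 = +372.83.

+372.83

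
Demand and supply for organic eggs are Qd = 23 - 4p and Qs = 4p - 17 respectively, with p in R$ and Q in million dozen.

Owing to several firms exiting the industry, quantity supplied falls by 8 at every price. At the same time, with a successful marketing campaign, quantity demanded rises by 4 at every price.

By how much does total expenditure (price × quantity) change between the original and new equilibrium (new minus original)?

Solve the original market: 23 - 4p = 4p - 17, hence p = 5 and Q = 3.
After the shift, demand is Qd = 27 - 4p and supply is Qs = 4p - 25.
Clearing the new market: 27 - 4p = 4p - 25, so p = 6.5 and Q = 1.
Expenditure moves from 5×3 = 15 to 6.5×1 = 6.5; change = -8.5.

-8.5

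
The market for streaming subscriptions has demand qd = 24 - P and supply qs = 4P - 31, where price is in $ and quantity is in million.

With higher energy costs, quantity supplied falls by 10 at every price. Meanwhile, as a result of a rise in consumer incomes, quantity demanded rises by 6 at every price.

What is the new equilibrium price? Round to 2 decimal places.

14.20

Initially, 24 - P = 4P - 31, so 55 = 5P and P = 11, q = 13.
With the change applied: demand qd = 30 - P, supply qs = 4P - 41.
Setting them equal: 30 - P = 4P - 41 → 71 = 5P, so P = 14.2 and q = 15.8.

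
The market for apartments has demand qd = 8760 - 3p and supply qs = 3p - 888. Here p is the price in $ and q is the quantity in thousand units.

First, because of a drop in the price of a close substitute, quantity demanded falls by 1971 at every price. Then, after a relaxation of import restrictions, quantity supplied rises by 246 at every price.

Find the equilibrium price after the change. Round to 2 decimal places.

Initially, 8760 - 3p = 3p - 888, so 9648 = 6p and p = 1608, q = 3936.
The shock moves the curves to qd = 6789 - 3p and qs = 3p - 642.
Clearing the new market: 6789 - 3p = 3p - 642, so p = 1238.5 and q = 3073.5.

1238.50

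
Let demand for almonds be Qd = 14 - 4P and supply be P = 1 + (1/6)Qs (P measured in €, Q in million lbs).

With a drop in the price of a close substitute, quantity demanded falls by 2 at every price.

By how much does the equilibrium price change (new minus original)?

Before the shock: 14 - 4P = 6P - 6 ⇒ 20 = 10P ⇒ P = 2, Q = 6.
The shock moves the curves to Qd = 12 - 4P and Qs = 6P - 6.
Equate the new curves: 12 - 4P = 6P - 6, giving 18 = 10P, P = 1.8, Q = 4.8.
ΔP = 1.8 − 2 = -0.2.

-0.2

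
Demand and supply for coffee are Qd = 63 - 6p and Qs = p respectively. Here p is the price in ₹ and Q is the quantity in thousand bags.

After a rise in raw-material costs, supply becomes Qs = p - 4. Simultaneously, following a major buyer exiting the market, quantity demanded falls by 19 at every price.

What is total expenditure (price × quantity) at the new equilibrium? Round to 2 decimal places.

19.59

Solve the original market: 63 - 6p = p, hence p = 9 and Q = 9.
With the change applied: demand Qd = 44 - 6p, supply Qs = p - 4.
Setting them equal: 44 - 6p = p - 4 → 48 = 7p, so p = 48/7 ≈ 6.8571 and Q = 20/7 ≈ 2.8571.
New expenditure = 6.8571 × 2.8571 = 19.59.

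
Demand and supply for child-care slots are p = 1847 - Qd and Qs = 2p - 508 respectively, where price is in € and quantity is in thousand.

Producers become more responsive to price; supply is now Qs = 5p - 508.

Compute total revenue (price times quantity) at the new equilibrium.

570891.25

Initially, 1847 - p = 2p - 508, so 2355 = 3p and p = 785, Q = 1062.
The new curves are Qd = 1847 - p (demand) and Qs = 5p - 508 (supply).
New equilibrium: 1847 - p = 5p - 508 ⇒ 2355 = 6p ⇒ p = 392.5, Q = 1454.5.
New expenditure = 392.5 × 1454.5 = 570891.25.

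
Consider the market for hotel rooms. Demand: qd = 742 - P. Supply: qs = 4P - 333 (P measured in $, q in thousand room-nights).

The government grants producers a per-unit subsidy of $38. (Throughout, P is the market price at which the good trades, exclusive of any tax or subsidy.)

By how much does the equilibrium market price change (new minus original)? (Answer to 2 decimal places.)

-30.40

Original equilibrium: 742 - P = 4P - 333 gives 1075 = 5P, so P = 215 and q = 527.
Since sellers receive the price plus the subsidy, the effective supply curve becomes qs = 4P - 181.
Equate the new curves: 742 - P = 4P - 181, giving 923 = 5P, P = 184.6, q = 557.4.
ΔP = 184.6 − 215 = -30.40.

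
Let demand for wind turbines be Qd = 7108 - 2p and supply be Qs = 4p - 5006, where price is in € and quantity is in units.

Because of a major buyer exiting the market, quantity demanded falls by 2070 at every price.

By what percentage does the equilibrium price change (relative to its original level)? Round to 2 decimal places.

Original equilibrium: 7108 - 2p = 4p - 5006 gives 12114 = 6p, so p = 2019 and Q = 3070.
After the shift, demand is Qd = 5038 - 2p and supply is Qs = 4p - 5006.
Equate the new curves: 5038 - 2p = 4p - 5006, giving 10044 = 6p, p = 1674, Q = 1690.
%Δp = (1674 − 2019) / 2019 × 100 = -17.09%.

-17.09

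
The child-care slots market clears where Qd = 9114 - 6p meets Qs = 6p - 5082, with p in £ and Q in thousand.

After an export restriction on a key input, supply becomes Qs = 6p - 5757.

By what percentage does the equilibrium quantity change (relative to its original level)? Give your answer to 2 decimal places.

-16.74

Solve the original market: 9114 - 6p = 6p - 5082, hence p = 1183 and Q = 2016.
The shock moves the curves to Qd = 9114 - 6p and Qs = 6p - 5757.
New equilibrium: 9114 - 6p = 6p - 5757 ⇒ 14871 = 12p ⇒ p = 1239.25, Q = 1678.5.
%ΔQ = (1678.5 − 2016) / 2016 × 100 = -16.74%.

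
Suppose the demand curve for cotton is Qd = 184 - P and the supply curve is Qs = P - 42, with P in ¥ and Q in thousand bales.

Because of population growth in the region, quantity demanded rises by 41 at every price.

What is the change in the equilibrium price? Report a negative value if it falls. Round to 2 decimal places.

Solve the original market: 184 - P = P - 42, hence P = 113 and Q = 71.
The shock moves the curves to Qd = 225 - P and Qs = P - 42.
Clearing the new market: 225 - P = P - 42, so P = 133.5 and Q = 91.5.
ΔP = 133.5 − 113 = +20.50.

+20.50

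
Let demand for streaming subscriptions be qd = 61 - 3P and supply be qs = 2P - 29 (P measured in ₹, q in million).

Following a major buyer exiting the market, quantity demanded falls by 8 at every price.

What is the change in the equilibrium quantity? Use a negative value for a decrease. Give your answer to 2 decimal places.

Before the shock: 61 - 3P = 2P - 29 ⇒ 90 = 5P ⇒ P = 18, q = 7.
With the change applied: demand qd = 53 - 3P, supply qs = 2P - 29.
Clearing the new market: 53 - 3P = 2P - 29, so P = 16.4 and q = 3.8.
Δq = 3.8 − 7 = -3.20.

-3.20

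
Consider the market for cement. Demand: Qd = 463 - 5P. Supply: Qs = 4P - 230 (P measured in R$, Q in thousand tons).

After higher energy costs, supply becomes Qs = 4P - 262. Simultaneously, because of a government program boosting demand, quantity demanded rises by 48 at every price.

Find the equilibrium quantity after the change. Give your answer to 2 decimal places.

Original equilibrium: 463 - 5P = 4P - 230 gives 693 = 9P, so P = 77 and Q = 78.
The new curves are Qd = 511 - 5P (demand) and Qs = 4P - 262 (supply).
Setting them equal: 511 - 5P = 4P - 262 → 773 = 9P, so P = 773/9 ≈ 85.8889 and Q = 734/9 ≈ 81.5556.

81.56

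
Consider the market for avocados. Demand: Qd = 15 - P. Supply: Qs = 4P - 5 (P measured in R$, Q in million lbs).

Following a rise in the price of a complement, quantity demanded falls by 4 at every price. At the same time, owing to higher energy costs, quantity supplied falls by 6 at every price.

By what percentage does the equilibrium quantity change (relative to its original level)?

-40

Original equilibrium: 15 - P = 4P - 5 gives 20 = 5P, so P = 4 and Q = 11.
The shock moves the curves to Qd = 11 - P and Qs = 4P - 11.
Equate the new curves: 11 - P = 4P - 11, giving 22 = 5P, P = 4.4, Q = 6.6.
%ΔQ = (6.6 − 11) / 11 × 100 = -40%.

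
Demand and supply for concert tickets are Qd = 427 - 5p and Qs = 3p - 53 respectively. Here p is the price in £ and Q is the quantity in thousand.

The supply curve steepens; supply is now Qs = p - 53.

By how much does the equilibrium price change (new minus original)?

Solve the original market: 427 - 5p = 3p - 53, hence p = 60 and Q = 127.
With the change applied: demand Qd = 427 - 5p, supply Qs = p - 53.
New equilibrium: 427 - 5p = p - 53 ⇒ 480 = 6p ⇒ p = 80, Q = 27.
Δp = 80 − 60 = +20.

+20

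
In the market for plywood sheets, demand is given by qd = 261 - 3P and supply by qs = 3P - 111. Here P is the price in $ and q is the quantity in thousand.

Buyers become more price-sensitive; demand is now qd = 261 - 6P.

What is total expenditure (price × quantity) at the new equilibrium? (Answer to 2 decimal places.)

Solve the original market: 261 - 3P = 3P - 111, hence P = 62 and q = 75.
The shock moves the curves to qd = 261 - 6P and qs = 3P - 111.
New equilibrium: 261 - 6P = 3P - 111 ⇒ 372 = 9P ⇒ P = 124/3 ≈ 41.3333, q = 13.
New expenditure = 41.3333 × 13 = 537.33.

537.33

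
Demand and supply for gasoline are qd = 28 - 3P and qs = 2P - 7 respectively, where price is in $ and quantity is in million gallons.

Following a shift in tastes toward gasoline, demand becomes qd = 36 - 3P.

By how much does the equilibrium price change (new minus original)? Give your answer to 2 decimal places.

+1.60

Initially, 28 - 3P = 2P - 7, so 35 = 5P and P = 7, q = 7.
The shock moves the curves to qd = 36 - 3P and qs = 2P - 7.
Equate the new curves: 36 - 3P = 2P - 7, giving 43 = 5P, P = 8.6, q = 10.2.
ΔP = 8.6 − 7 = +1.60.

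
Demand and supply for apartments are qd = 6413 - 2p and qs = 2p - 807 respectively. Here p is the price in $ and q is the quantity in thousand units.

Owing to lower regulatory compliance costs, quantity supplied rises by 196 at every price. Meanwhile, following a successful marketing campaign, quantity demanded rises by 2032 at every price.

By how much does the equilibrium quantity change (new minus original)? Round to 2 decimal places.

+1114.00

Initially, 6413 - 2p = 2p - 807, so 7220 = 4p and p = 1805, q = 2803.
The shock moves the curves to qd = 8445 - 2p and qs = 2p - 611.
Equate the new curves: 8445 - 2p = 2p - 611, giving 9056 = 4p, p = 2264, q = 3917.
Δq = 3917 − 2803 = +1114.00.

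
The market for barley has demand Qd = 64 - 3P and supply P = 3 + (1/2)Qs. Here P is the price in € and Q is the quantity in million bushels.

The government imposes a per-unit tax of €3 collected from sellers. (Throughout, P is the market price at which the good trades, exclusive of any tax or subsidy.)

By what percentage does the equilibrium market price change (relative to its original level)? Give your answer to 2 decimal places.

Before the shock: 64 - 3P = 2P - 6 ⇒ 70 = 5P ⇒ P = 14, Q = 22.
Since sellers keep the price net of the tax, the effective supply curve becomes Qs = 2P - 12.
Equate the new curves: 64 - 3P = 2P - 12, giving 76 = 5P, P = 15.2, Q = 18.4.
%ΔP = (15.2 − 14) / 14 × 100 = +8.57%.

+8.57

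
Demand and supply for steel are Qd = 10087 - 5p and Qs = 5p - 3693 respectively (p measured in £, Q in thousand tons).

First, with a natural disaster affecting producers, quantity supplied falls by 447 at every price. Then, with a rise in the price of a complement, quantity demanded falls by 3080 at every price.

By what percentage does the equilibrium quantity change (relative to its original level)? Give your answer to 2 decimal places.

Before the shock: 10087 - 5p = 5p - 3693 ⇒ 13780 = 10p ⇒ p = 1378, Q = 3197.
The new curves are Qd = 7007 - 5p (demand) and Qs = 5p - 4140 (supply).
Setting them equal: 7007 - 5p = 5p - 4140 → 11147 = 10p, so p = 1114.7 and Q = 1433.5.
%ΔQ = (1433.5 − 3197) / 3197 × 100 = -55.16%.

-55.16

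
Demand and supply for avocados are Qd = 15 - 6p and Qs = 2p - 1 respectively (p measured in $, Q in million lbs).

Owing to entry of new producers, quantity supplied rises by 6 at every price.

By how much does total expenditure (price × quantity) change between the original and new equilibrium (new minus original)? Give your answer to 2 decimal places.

Original equilibrium: 15 - 6p = 2p - 1 gives 16 = 8p, so p = 2 and Q = 3.
The shock moves the curves to Qd = 15 - 6p and Qs = 2p + 5.
New equilibrium: 15 - 6p = 2p + 5 ⇒ 10 = 8p ⇒ p = 1.25, Q = 7.5.
Expenditure moves from 2×3 = 6 to 1.25×7.5 = 9.375; change = +3.38.

+3.38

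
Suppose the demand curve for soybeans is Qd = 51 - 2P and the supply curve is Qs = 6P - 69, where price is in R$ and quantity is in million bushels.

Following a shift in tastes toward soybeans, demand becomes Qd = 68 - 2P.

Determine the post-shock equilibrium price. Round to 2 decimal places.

Solve the original market: 51 - 2P = 6P - 69, hence P = 15 and Q = 21.
The shock moves the curves to Qd = 68 - 2P and Qs = 6P - 69.
Clearing the new market: 68 - 2P = 6P - 69, so P = 17.125 and Q = 33.75.

17.13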